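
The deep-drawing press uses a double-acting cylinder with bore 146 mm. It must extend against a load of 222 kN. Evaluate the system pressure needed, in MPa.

P ≈ 13.3 MPa

Cap-side area A_cap = π/4 × (146 mm)² = 16740 mm^2
P = F / A = 222 kN / A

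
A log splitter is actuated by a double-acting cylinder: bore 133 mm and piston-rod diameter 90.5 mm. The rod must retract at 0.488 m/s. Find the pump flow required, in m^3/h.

Rod-side annular area A_ann = π/4 × (133² − 90.5²) = 7460 mm^2
Q = A × v

Q ≈ 13.1 m^3/h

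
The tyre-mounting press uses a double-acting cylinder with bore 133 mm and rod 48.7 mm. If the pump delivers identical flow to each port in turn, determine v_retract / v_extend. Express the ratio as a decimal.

v_ret/v_ext ≈ 1.15

Cap-side area A_cap = π/4 × (133 mm)² = 13890 mm^2
Rod-side annular area A_ann = π/4 × (133² − 48.7²) = 12030 mm^2
For equal Q, v ∝ 1/A, so v_ret/v_ext = A_cap/A_ann.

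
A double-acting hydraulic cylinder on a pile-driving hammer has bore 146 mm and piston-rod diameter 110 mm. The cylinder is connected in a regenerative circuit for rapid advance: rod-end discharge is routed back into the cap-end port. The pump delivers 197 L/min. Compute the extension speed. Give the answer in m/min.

v ≈ 20.7 m/min

In regeneration the rod-end outflow joins the pump flow into the cap end, so the net volume the pump must supply per unit advance equals the rod cross-section area.
Rod cross-section A_rod = π/4 × (110 mm)² = 9503 mm^2
v = Q_pump / A_rod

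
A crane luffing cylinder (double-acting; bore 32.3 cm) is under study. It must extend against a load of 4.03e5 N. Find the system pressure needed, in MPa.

Cap-side area A_cap = π/4 × (32.3 cm)² = 819.4 cm^2
P = F / A = 4.03e5 N / A

P ≈ 4.92 MPa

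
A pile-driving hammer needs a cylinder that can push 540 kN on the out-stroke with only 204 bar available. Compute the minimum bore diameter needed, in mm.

D ≈ 184 mm

Extension force acts on the full piston face: F = P × (π/4)D².
D = √(4F / (πP)) = √(4 × 540 kN / (π × 204 bar))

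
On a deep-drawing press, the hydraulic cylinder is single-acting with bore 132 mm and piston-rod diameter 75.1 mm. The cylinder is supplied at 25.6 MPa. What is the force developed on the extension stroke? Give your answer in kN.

F ≈ 350 kN

Cap-side area A_cap = π/4 × (132 mm)² = 13680 mm^2
F = P × A_cap = 25.6 MPa × A_cap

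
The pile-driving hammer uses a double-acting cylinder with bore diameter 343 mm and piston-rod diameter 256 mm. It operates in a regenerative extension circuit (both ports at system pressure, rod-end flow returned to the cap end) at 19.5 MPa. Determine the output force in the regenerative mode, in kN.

With equal pressure on both faces, forces on the annular region cancel; the net push is pressure × rod cross-section.
Rod cross-section A_rod = π/4 × (256 mm)² = 51470 mm^2
F = P × A_rod

F ≈ 1000 kN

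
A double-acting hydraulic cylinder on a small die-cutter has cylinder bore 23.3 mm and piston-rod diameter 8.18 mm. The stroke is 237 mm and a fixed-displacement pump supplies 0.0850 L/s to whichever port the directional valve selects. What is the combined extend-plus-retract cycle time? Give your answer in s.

t ≈ 2.23 s

Cap-side area A_cap = π/4 × (23.3 mm)² = 426.4 mm^2
Rod-side annular area A_ann = π/4 × (23.3² − 8.18²) = 373.8 mm^2
t_ext = A_cap·L/Q = 1.189 s
t_ret = A_ann·L/Q = 1.042 s
t_cycle = t_ext + t_ret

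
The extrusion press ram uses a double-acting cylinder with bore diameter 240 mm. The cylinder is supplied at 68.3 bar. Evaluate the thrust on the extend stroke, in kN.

F ≈ 309 kN

Cap-side area A_cap = π/4 × (240 mm)² = 45240 mm^2
F = P × A_cap = 68.3 bar × A_cap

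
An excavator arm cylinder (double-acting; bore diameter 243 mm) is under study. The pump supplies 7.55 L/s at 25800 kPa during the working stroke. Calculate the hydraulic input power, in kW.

Hydraulic power = P × Q

W ≈ 195 kW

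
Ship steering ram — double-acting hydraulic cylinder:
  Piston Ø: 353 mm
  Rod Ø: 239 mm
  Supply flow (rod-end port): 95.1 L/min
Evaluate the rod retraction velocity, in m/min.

v ≈ 1.79 m/min

Rod-side annular area A_ann = π/4 × (353² − 239²) = 53000 mm^2
Flow into the rod-end port fills the annular volume.
v = Q / A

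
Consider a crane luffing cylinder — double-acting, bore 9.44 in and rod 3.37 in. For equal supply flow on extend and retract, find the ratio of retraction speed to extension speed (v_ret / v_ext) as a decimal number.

Cap-side area A_cap = π/4 × (9.44 in)² = 69.99 in^2
Rod-side annular area A_ann = π/4 × (9.44² − 3.37²) = 61.07 in^2
For equal Q, v ∝ 1/A, so v_ret/v_ext = A_cap/A_ann.

v_ret/v_ext ≈ 1.15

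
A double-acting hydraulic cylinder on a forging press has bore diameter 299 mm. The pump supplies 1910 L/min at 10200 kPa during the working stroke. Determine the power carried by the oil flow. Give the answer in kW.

W ≈ 325 kW

Hydraulic power = P × Q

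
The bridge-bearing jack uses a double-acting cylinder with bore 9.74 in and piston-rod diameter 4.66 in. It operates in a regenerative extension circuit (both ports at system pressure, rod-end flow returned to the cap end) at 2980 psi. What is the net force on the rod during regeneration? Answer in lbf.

With equal pressure on both faces, forces on the annular region cancel; the net push is pressure × rod cross-section.
Rod cross-section A_rod = π/4 × (4.66 in)² = 17.06 in^2
F = P × A_rod

F ≈ 50800 lbf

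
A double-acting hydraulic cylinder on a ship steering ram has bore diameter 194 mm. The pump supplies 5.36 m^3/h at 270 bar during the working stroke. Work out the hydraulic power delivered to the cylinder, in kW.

Hydraulic power = P × Q

W ≈ 40.2 kW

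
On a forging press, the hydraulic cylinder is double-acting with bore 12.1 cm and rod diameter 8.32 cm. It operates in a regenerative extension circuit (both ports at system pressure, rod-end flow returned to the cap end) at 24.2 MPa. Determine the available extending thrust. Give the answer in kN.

With equal pressure on both faces, forces on the annular region cancel; the net push is pressure × rod cross-section.
Rod cross-section A_rod = π/4 × (8.32 cm)² = 54.37 cm^2
F = P × A_rod

F ≈ 132 kN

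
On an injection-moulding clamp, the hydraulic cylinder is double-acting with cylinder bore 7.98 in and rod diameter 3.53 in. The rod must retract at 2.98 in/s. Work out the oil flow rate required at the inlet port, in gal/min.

Rod-side annular area A_ann = π/4 × (7.98² − 3.53²) = 40.23 in^2
Q = A × v

Q ≈ 31.1 gal/min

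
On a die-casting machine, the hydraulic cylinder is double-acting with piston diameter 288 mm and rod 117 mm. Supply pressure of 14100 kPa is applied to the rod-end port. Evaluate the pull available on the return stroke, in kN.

F ≈ 767 kN

Rod-side annular area A_ann = π/4 × (288² − 117²) = 54390 mm^2
On retraction the pressure acts on the annular area (bore minus rod).
F = P × A_ann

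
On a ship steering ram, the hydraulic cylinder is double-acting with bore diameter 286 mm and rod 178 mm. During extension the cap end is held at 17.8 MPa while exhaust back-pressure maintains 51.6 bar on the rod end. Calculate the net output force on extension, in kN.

Cap-side area A_cap = π/4 × (286 mm)² = 64240 mm^2
Rod-side annular area A_ann = π/4 × (286² − 178²) = 39360 mm^2
Net thrust = P_cap·A_cap − P_rod·A_ann = 1144 kN − 203.1 kN

F ≈ 940 kN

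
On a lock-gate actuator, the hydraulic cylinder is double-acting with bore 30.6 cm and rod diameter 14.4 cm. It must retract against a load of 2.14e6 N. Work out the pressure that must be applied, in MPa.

P ≈ 37.4 MPa

Rod-side annular area A_ann = π/4 × (30.6² − 14.4²) = 572.6 cm^2
Retraction: pressure acts on the annular area.
P = F / A = 2.14e6 N / A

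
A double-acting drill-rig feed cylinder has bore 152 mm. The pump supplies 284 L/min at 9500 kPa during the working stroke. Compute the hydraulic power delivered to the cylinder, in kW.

W ≈ 45.0 kW

Hydraulic power = P × Q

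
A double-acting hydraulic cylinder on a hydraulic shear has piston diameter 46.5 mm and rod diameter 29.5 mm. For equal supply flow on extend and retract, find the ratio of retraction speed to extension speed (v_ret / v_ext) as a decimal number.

v_ret/v_ext ≈ 1.67

Cap-side area A_cap = π/4 × (46.5 mm)² = 1698 mm^2
Rod-side annular area A_ann = π/4 × (46.5² − 29.5²) = 1015 mm^2
For equal Q, v ∝ 1/A, so v_ret/v_ext = A_cap/A_ann.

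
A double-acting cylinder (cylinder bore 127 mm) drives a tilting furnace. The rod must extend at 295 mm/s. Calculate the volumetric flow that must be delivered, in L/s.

Cap-side area A_cap = π/4 × (127 mm)² = 12670 mm^2
Q = A × v

Q ≈ 3.74 L/s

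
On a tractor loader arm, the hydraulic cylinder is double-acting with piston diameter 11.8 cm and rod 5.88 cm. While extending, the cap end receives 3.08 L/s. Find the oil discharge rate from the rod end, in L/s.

Q_out ≈ 2.32 L/s

Cap-side area A_cap = π/4 × (11.8 cm)² = 109.4 cm^2
Rod-side annular area A_ann = π/4 × (11.8² − 5.88²) = 82.20 cm^2
Piston speed v = Q_in/A_cap; rod-end outflow Q_out = v × A_ann = Q_in × A_ann/A_cap.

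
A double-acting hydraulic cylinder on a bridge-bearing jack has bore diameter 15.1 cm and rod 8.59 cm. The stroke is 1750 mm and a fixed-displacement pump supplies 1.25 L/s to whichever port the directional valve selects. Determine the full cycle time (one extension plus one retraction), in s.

t ≈ 42.0 s

Cap-side area A_cap = π/4 × (15.1 cm)² = 179.1 cm^2
Rod-side annular area A_ann = π/4 × (15.1² − 8.59²) = 121.1 cm^2
t_ext = A_cap·L/Q = 25.07 s
t_ret = A_ann·L/Q = 16.96 s
t_cycle = t_ext + t_ret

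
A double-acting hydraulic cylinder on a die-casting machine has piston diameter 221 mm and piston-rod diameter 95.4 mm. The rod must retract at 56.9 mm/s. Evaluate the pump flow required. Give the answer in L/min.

Q ≈ 107 L/min

Rod-side annular area A_ann = π/4 × (221² − 95.4²) = 31210 mm^2
Q = A × v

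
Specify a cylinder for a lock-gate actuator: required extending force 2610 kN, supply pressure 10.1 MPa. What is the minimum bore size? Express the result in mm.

D ≈ 574 mm

Extension force acts on the full piston face: F = P × (π/4)D².
D = √(4F / (πP)) = √(4 × 2610 kN / (π × 10.1 MPa))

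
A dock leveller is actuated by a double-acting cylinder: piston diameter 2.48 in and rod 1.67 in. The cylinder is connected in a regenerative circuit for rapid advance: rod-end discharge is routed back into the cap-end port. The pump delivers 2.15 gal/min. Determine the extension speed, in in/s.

v ≈ 3.78 in/s

In regeneration the rod-end outflow joins the pump flow into the cap end, so the net volume the pump must supply per unit advance equals the rod cross-section area.
Rod cross-section A_rod = π/4 × (1.67 in)² = 2.190 in^2
v = Q_pump / A_rod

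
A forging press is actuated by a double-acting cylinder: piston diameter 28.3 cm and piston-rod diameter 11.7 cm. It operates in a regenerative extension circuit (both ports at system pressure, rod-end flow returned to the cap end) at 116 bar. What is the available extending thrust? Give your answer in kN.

With equal pressure on both faces, forces on the annular region cancel; the net push is pressure × rod cross-section.
Rod cross-section A_rod = π/4 × (11.7 cm)² = 107.5 cm^2
F = P × A_rod

F ≈ 125 kN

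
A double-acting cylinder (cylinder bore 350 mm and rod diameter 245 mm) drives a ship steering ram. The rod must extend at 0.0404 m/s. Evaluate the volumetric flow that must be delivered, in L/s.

Cap-side area A_cap = π/4 × (350 mm)² = 96210 mm^2
Q = A × v

Q ≈ 3.89 L/s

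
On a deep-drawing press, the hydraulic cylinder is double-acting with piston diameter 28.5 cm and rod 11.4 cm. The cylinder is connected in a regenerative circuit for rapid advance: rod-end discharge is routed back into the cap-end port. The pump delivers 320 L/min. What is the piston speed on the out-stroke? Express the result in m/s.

In regeneration the rod-end outflow joins the pump flow into the cap end, so the net volume the pump must supply per unit advance equals the rod cross-section area.
Rod cross-section A_rod = π/4 × (11.4 cm)² = 102.1 cm^2
v = Q_pump / A_rod

v ≈ 0.523 m/s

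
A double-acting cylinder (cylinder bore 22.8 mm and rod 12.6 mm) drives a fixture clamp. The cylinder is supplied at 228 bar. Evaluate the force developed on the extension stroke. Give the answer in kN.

Cap-side area A_cap = π/4 × (22.8 mm)² = 408.3 mm^2
F = P × A_cap = 228 bar × A_cap

F ≈ 9.31 kN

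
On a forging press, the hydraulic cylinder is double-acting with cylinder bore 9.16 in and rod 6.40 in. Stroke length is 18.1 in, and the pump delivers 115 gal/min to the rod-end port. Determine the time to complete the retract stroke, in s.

Rod-side annular area A_ann = π/4 × (9.16² − 6.40²) = 33.73 in^2
Swept volume V = A × L; t = V / Q = A·L / Q

t ≈ 1.38 s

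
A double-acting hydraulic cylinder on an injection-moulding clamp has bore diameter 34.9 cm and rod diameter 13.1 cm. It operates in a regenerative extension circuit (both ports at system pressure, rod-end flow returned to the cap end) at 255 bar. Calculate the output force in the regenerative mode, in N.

With equal pressure on both faces, forces on the annular region cancel; the net push is pressure × rod cross-section.
Rod cross-section A_rod = π/4 × (13.1 cm)² = 134.8 cm^2
F = P × A_rod

F ≈ 3.44e5 N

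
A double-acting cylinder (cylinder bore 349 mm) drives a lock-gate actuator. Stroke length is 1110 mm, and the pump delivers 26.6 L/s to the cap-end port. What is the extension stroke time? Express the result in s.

t ≈ 3.99 s

Cap-side area A_cap = π/4 × (349 mm)² = 95660 mm^2
Swept volume V = A × L; t = V / Q = A·L / Q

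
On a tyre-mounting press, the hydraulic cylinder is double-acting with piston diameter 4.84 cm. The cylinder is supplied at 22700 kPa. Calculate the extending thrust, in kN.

Cap-side area A_cap = π/4 × (4.84 cm)² = 18.40 cm^2
F = P × A_cap = 22700 kPa × A_cap

F ≈ 41.8 kN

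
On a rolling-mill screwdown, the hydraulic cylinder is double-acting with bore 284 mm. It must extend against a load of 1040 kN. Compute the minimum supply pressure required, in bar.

Cap-side area A_cap = π/4 × (284 mm)² = 63350 mm^2
P = F / A = 1040 kN / A

P ≈ 164 bar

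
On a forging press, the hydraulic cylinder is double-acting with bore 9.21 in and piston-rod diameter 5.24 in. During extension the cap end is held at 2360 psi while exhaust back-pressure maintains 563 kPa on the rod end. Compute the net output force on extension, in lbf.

Cap-side area A_cap = π/4 × (9.21 in)² = 66.62 in^2
Rod-side annular area A_ann = π/4 × (9.21² − 5.24²) = 45.06 in^2
Net thrust = P_cap·A_cap − P_rod·A_ann = 1.572e5 lbf − 3679 lbf

F ≈ 1.54e5 lbf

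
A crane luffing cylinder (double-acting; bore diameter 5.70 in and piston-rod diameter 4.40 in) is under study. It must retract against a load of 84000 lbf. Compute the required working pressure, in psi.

P ≈ 8150 psi

Rod-side annular area A_ann = π/4 × (5.70² − 4.40²) = 10.31 in^2
Retraction: pressure acts on the annular area.
P = F / A = 84000 lbf / A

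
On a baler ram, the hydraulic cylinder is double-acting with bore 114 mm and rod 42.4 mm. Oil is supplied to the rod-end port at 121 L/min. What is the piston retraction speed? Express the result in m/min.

v ≈ 13.8 m/min

Rod-side annular area A_ann = π/4 × (114² − 42.4²) = 8795 mm^2
Flow into the rod-end port fills the annular volume.
v = Q / A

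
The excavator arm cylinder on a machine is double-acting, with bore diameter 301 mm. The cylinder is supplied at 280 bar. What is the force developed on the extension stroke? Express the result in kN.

F ≈ 1990 kN

Cap-side area A_cap = π/4 × (301 mm)² = 71160 mm^2
F = P × A_cap = 280 bar × A_cap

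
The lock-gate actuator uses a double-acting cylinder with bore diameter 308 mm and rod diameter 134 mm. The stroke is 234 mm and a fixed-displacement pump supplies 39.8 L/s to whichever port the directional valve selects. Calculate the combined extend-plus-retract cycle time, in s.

t ≈ 0.793 s

Cap-side area A_cap = π/4 × (308 mm)² = 74510 mm^2
Rod-side annular area A_ann = π/4 × (308² − 134²) = 60400 mm^2
t_ext = A_cap·L/Q = 0.4381 s
t_ret = A_ann·L/Q = 0.3551 s
t_cycle = t_ext + t_ret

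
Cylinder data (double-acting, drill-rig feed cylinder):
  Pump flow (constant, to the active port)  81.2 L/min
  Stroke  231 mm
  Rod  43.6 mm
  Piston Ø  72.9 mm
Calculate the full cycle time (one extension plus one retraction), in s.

t ≈ 1.17 s

Cap-side area A_cap = π/4 × (72.9 mm)² = 4174 mm^2
Rod-side annular area A_ann = π/4 × (72.9² − 43.6²) = 2681 mm^2
t_ext = A_cap·L/Q = 0.7124 s
t_ret = A_ann·L/Q = 0.4576 s
t_cycle = t_ext + t_ret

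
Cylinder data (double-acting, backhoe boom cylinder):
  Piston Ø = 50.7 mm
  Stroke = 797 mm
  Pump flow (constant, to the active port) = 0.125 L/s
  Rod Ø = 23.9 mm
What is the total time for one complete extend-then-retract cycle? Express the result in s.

t ≈ 22.9 s

Cap-side area A_cap = π/4 × (50.7 mm)² = 2019 mm^2
Rod-side annular area A_ann = π/4 × (50.7² − 23.9²) = 1570 mm^2
t_ext = A_cap·L/Q = 12.87 s
t_ret = A_ann·L/Q = 10.01 s
t_cycle = t_ext + t_ret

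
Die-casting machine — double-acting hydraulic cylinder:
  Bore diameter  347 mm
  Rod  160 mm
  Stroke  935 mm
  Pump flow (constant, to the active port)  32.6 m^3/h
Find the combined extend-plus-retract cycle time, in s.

Cap-side area A_cap = π/4 × (347 mm)² = 94570 mm^2
Rod-side annular area A_ann = π/4 × (347² − 160²) = 74460 mm^2
t_ext = A_cap·L/Q = 9.764 s
t_ret = A_ann·L/Q = 7.688 s
t_cycle = t_ext + t_ret

t ≈ 17.5 s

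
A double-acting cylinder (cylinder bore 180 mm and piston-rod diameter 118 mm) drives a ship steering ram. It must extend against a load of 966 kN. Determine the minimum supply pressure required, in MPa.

Cap-side area A_cap = π/4 × (180 mm)² = 25450 mm^2
P = F / A = 966 kN / A

P ≈ 38.0 MPa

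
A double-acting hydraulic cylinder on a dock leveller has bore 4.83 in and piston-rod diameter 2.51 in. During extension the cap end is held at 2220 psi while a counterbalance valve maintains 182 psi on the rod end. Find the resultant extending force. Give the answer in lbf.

F ≈ 38200 lbf

Cap-side area A_cap = π/4 × (4.83 in)² = 18.32 in^2
Rod-side annular area A_ann = π/4 × (4.83² − 2.51²) = 13.37 in^2
Net thrust = P_cap·A_cap − P_rod·A_ann = 40680 lbf − 2434 lbf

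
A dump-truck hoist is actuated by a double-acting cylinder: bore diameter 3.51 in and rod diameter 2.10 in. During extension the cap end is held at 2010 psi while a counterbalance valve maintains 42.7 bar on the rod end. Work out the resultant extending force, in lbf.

F ≈ 15600 lbf

Cap-side area A_cap = π/4 × (3.51 in)² = 9.676 in^2
Rod-side annular area A_ann = π/4 × (3.51² − 2.10²) = 6.213 in^2
Net thrust = P_cap·A_cap − P_rod·A_ann = 19450 lbf − 3848 lbf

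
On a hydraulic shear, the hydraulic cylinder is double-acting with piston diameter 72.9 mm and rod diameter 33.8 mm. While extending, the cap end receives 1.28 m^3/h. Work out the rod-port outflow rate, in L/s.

Cap-side area A_cap = π/4 × (72.9 mm)² = 4174 mm^2
Rod-side annular area A_ann = π/4 × (72.9² − 33.8²) = 3277 mm^2
Piston speed v = Q_in/A_cap; rod-end outflow Q_out = v × A_ann = Q_in × A_ann/A_cap.

Q_out ≈ 0.279 L/s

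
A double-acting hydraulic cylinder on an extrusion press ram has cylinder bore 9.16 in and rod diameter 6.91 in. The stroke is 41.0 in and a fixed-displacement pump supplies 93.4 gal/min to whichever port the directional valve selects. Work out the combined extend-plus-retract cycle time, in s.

Cap-side area A_cap = π/4 × (9.16 in)² = 65.90 in^2
Rod-side annular area A_ann = π/4 × (9.16² − 6.91²) = 28.40 in^2
t_ext = A_cap·L/Q = 7.514 s
t_ret = A_ann·L/Q = 3.238 s
t_cycle = t_ext + t_ret

t ≈ 10.8 s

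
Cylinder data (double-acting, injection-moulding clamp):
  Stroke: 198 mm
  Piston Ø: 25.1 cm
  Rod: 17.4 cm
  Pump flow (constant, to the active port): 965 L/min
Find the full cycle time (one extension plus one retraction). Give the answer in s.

Cap-side area A_cap = π/4 × (25.1 cm)² = 494.8 cm^2
Rod-side annular area A_ann = π/4 × (25.1² − 17.4²) = 257.0 cm^2
t_ext = A_cap·L/Q = 0.6092 s
t_ret = A_ann·L/Q = 0.3164 s
t_cycle = t_ext + t_ret

t ≈ 0.926 s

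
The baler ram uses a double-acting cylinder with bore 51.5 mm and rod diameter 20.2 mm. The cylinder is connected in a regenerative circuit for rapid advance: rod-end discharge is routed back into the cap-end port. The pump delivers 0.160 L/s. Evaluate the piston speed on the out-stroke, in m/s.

In regeneration the rod-end outflow joins the pump flow into the cap end, so the net volume the pump must supply per unit advance equals the rod cross-section area.
Rod cross-section A_rod = π/4 × (20.2 mm)² = 320.5 mm^2
v = Q_pump / A_rod

v ≈ 0.499 m/s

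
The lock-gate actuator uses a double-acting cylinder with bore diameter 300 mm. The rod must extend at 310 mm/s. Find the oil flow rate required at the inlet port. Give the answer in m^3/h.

Cap-side area A_cap = π/4 × (300 mm)² = 70690 mm^2
Q = A × v

Q ≈ 78.9 m^3/h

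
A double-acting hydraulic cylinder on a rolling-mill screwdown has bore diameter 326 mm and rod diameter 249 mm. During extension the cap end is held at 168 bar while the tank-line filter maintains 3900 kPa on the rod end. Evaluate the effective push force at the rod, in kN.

Cap-side area A_cap = π/4 × (326 mm)² = 83470 mm^2
Rod-side annular area A_ann = π/4 × (326² − 249²) = 34770 mm^2
Net thrust = P_cap·A_cap − P_rod·A_ann = 1402 kN − 135.6 kN

F ≈ 1270 kN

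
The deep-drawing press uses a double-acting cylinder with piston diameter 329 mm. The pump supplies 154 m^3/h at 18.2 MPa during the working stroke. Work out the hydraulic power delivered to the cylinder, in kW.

Hydraulic power = P × Q

W ≈ 779 kW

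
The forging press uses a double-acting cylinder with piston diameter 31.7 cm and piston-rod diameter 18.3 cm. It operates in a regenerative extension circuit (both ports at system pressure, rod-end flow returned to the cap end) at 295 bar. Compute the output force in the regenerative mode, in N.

F ≈ 7.76e5 N

With equal pressure on both faces, forces on the annular region cancel; the net push is pressure × rod cross-section.
Rod cross-section A_rod = π/4 × (18.3 cm)² = 263.0 cm^2
F = P × A_rod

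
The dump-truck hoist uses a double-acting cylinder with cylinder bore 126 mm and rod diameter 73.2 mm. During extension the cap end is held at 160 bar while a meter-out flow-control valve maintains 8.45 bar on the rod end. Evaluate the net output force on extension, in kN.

Cap-side area A_cap = π/4 × (126 mm)² = 12470 mm^2
Rod-side annular area A_ann = π/4 × (126² − 73.2²) = 8261 mm^2
Net thrust = P_cap·A_cap − P_rod·A_ann = 199.5 kN − 6.980 kN

F ≈ 193 kN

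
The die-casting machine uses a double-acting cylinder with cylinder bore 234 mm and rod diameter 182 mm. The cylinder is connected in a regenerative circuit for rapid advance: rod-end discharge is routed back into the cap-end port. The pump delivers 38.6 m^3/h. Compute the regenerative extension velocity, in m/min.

In regeneration the rod-end outflow joins the pump flow into the cap end, so the net volume the pump must supply per unit advance equals the rod cross-section area.
Rod cross-section A_rod = π/4 × (182 mm)² = 26020 mm^2
v = Q_pump / A_rod

v ≈ 24.7 m/min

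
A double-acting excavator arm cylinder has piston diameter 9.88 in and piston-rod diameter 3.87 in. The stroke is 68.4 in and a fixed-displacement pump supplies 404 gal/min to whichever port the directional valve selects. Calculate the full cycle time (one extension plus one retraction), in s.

t ≈ 6.23 s

Cap-side area A_cap = π/4 × (9.88 in)² = 76.67 in^2
Rod-side annular area A_ann = π/4 × (9.88² − 3.87²) = 64.90 in^2
t_ext = A_cap·L/Q = 3.371 s
t_ret = A_ann·L/Q = 2.854 s
t_cycle = t_ext + t_ret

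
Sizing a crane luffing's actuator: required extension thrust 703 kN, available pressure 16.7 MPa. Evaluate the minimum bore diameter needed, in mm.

D ≈ 232 mm

Extension force acts on the full piston face: F = P × (π/4)D².
D = √(4F / (πP)) = √(4 × 703 kN / (π × 16.7 MPa))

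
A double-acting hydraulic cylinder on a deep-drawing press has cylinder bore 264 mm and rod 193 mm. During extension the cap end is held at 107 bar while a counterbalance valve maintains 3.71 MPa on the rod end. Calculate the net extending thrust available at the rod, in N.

Cap-side area A_cap = π/4 × (264 mm)² = 54740 mm^2
Rod-side annular area A_ann = π/4 × (264² − 193²) = 25480 mm^2
Net thrust = P_cap·A_cap − P_rod·A_ann = 5.857e5 N − 94540 N

F ≈ 4.91e5 N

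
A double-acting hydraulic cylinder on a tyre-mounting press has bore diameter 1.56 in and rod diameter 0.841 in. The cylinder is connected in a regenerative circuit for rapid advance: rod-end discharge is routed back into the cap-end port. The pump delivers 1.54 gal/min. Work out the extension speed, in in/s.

In regeneration the rod-end outflow joins the pump flow into the cap end, so the net volume the pump must supply per unit advance equals the rod cross-section area.
Rod cross-section A_rod = π/4 × (0.841 in)² = 0.5555 in^2
v = Q_pump / A_rod

v ≈ 10.7 in/s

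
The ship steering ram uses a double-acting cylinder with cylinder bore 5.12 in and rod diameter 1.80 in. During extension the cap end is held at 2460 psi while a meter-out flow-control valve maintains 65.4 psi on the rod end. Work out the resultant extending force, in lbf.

Cap-side area A_cap = π/4 × (5.12 in)² = 20.59 in^2
Rod-side annular area A_ann = π/4 × (5.12² − 1.80²) = 18.04 in^2
Net thrust = P_cap·A_cap − P_rod·A_ann = 50650 lbf − 1180 lbf

F ≈ 49500 lbf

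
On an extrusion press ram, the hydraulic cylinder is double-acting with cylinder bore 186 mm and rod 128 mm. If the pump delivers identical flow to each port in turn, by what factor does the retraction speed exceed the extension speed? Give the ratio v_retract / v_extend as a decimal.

Cap-side area A_cap = π/4 × (186 mm)² = 27170 mm^2
Rod-side annular area A_ann = π/4 × (186² − 128²) = 14300 mm^2
For equal Q, v ∝ 1/A, so v_ret/v_ext = A_cap/A_ann.

v_ret/v_ext ≈ 1.90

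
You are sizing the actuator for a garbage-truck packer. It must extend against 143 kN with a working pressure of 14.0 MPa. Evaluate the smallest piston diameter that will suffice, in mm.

Extension force acts on the full piston face: F = P × (π/4)D².
D = √(4F / (πP)) = √(4 × 143 kN / (π × 14.0 MPa))

D ≈ 114 mm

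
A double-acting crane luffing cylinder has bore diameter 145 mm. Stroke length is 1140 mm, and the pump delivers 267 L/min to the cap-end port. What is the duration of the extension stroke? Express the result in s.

Cap-side area A_cap = π/4 × (145 mm)² = 16510 mm^2
Swept volume V = A × L; t = V / Q = A·L / Q

t ≈ 4.23 s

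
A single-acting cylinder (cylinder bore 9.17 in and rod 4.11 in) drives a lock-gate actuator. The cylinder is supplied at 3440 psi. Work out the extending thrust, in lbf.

Cap-side area A_cap = π/4 × (9.17 in)² = 66.04 in^2
F = P × A_cap = 3440 psi × A_cap

F ≈ 2.27e5 lbf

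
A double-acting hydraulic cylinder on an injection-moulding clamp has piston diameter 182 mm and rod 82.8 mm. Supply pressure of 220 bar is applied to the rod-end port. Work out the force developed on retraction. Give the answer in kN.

F ≈ 454 kN

Rod-side annular area A_ann = π/4 × (182² − 82.8²) = 20630 mm^2
On retraction the pressure acts on the annular area (bore minus rod).
F = P × A_ann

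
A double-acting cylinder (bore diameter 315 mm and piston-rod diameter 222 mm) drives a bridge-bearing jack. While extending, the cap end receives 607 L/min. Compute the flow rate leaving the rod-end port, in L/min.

Cap-side area A_cap = π/4 × (315 mm)² = 77930 mm^2
Rod-side annular area A_ann = π/4 × (315² − 222²) = 39220 mm^2
Piston speed v = Q_in/A_cap; rod-end outflow Q_out = v × A_ann = Q_in × A_ann/A_cap.

Q_out ≈ 306 L/min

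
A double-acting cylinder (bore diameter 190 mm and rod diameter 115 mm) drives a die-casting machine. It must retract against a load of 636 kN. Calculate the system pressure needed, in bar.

P ≈ 354 bar

Rod-side annular area A_ann = π/4 × (190² − 115²) = 17970 mm^2
Retraction: pressure acts on the annular area.
P = F / A = 636 kN / A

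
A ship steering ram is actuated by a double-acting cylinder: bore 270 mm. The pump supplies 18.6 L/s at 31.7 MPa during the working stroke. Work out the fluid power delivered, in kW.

W ≈ 590 kW

Hydraulic power = P × Q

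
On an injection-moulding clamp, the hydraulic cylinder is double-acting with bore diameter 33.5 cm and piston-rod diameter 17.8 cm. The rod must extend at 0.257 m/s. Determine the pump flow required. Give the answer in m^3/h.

Cap-side area A_cap = π/4 × (33.5 cm)² = 881.4 cm^2
Q = A × v

Q ≈ 81.5 m^3/h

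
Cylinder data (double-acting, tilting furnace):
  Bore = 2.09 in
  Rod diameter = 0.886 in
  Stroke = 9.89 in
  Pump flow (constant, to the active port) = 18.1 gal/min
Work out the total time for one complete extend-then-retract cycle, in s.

t ≈ 0.886 s

Cap-side area A_cap = π/4 × (2.09 in)² = 3.431 in^2
Rod-side annular area A_ann = π/4 × (2.09² − 0.886²) = 2.814 in^2
t_ext = A_cap·L/Q = 0.4869 s
t_ret = A_ann·L/Q = 0.3994 s
t_cycle = t_ext + t_ret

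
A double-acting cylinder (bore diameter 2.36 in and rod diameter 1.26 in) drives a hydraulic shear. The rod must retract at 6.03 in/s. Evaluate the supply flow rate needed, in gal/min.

Rod-side annular area A_ann = π/4 × (2.36² − 1.26²) = 3.127 in^2
Q = A × v

Q ≈ 4.90 gal/min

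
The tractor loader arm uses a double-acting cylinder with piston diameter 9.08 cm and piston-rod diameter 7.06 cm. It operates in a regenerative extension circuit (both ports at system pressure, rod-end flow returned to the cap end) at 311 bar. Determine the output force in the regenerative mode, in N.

F ≈ 1.22e5 N

With equal pressure on both faces, forces on the annular region cancel; the net push is pressure × rod cross-section.
Rod cross-section A_rod = π/4 × (7.06 cm)² = 39.15 cm^2
F = P × A_rod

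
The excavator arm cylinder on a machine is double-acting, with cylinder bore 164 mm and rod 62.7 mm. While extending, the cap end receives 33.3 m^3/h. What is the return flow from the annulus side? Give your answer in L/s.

Q_out ≈ 7.90 L/s

Cap-side area A_cap = π/4 × (164 mm)² = 21120 mm^2
Rod-side annular area A_ann = π/4 × (164² − 62.7²) = 18040 mm^2
Piston speed v = Q_in/A_cap; rod-end outflow Q_out = v × A_ann = Q_in × A_ann/A_cap.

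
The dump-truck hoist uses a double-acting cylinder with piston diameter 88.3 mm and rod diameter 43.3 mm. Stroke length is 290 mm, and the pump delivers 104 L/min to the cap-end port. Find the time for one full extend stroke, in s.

Cap-side area A_cap = π/4 × (88.3 mm)² = 6124 mm^2
Swept volume V = A × L; t = V / Q = A·L / Q

t ≈ 1.02 s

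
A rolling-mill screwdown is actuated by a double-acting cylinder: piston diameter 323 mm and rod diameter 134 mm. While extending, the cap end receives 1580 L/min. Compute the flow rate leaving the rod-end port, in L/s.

Q_out ≈ 21.8 L/s

Cap-side area A_cap = π/4 × (323 mm)² = 81940 mm^2
Rod-side annular area A_ann = π/4 × (323² − 134²) = 67840 mm^2
Piston speed v = Q_in/A_cap; rod-end outflow Q_out = v × A_ann = Q_in × A_ann/A_cap.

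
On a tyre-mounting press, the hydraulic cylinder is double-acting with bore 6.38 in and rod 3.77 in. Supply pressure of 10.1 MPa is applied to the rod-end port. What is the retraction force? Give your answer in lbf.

F ≈ 30500 lbf

Rod-side annular area A_ann = π/4 × (6.38² − 3.77²) = 20.81 in^2
On retraction the pressure acts on the annular area (bore minus rod).
F = P × A_ann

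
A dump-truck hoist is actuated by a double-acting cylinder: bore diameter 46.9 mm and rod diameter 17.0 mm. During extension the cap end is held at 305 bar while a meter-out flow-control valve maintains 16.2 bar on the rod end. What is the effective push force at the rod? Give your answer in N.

F ≈ 50300 N

Cap-side area A_cap = π/4 × (46.9 mm)² = 1728 mm^2
Rod-side annular area A_ann = π/4 × (46.9² − 17.0²) = 1501 mm^2
Net thrust = P_cap·A_cap − P_rod·A_ann = 52690 N − 2431 N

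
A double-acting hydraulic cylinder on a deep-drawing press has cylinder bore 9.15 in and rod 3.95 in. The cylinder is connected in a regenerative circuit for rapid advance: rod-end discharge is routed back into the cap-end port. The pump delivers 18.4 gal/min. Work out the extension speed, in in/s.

In regeneration the rod-end outflow joins the pump flow into the cap end, so the net volume the pump must supply per unit advance equals the rod cross-section area.
Rod cross-section A_rod = π/4 × (3.95 in)² = 12.25 in^2
v = Q_pump / A_rod

v ≈ 5.78 in/s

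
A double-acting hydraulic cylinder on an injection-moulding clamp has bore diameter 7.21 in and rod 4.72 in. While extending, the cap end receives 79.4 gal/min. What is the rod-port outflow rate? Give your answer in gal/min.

Cap-side area A_cap = π/4 × (7.21 in)² = 40.83 in^2
Rod-side annular area A_ann = π/4 × (7.21² − 4.72²) = 23.33 in^2
Piston speed v = Q_in/A_cap; rod-end outflow Q_out = v × A_ann = Q_in × A_ann/A_cap.

Q_out ≈ 45.4 gal/min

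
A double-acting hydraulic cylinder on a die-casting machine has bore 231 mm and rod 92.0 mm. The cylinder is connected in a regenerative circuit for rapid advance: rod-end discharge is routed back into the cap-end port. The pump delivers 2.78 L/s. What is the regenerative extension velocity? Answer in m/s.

v ≈ 0.418 m/s

In regeneration the rod-end outflow joins the pump flow into the cap end, so the net volume the pump must supply per unit advance equals the rod cross-section area.
Rod cross-section A_rod = π/4 × (92.0 mm)² = 6648 mm^2
v = Q_pump / A_rod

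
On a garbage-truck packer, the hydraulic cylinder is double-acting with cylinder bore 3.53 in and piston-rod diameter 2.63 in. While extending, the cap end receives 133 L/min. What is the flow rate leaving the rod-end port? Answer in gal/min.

Q_out ≈ 15.6 gal/min

Cap-side area A_cap = π/4 × (3.53 in)² = 9.787 in^2
Rod-side annular area A_ann = π/4 × (3.53² − 2.63²) = 4.354 in^2
Piston speed v = Q_in/A_cap; rod-end outflow Q_out = v × A_ann = Q_in × A_ann/A_cap.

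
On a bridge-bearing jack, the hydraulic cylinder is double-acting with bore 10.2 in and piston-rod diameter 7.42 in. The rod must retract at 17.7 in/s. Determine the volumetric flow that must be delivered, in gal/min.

Q ≈ 177 gal/min

Rod-side annular area A_ann = π/4 × (10.2² − 7.42²) = 38.47 in^2
Q = A × v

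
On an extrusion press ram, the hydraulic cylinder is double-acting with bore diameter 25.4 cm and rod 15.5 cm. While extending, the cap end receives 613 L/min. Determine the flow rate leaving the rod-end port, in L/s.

Q_out ≈ 6.41 L/s

Cap-side area A_cap = π/4 × (25.4 cm)² = 506.7 cm^2
Rod-side annular area A_ann = π/4 × (25.4² − 15.5²) = 318.0 cm^2
Piston speed v = Q_in/A_cap; rod-end outflow Q_out = v × A_ann = Q_in × A_ann/A_cap.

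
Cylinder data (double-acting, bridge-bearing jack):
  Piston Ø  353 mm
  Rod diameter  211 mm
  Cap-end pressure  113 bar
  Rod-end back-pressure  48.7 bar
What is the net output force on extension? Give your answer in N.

Cap-side area A_cap = π/4 × (353 mm)² = 97870 mm^2
Rod-side annular area A_ann = π/4 × (353² − 211²) = 62900 mm^2
Net thrust = P_cap·A_cap − P_rod·A_ann = 1.106e6 N − 3.063e5 N

F ≈ 8.00e5 N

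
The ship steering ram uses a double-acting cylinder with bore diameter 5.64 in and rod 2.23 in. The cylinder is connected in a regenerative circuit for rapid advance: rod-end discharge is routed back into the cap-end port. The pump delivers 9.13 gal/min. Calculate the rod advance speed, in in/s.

In regeneration the rod-end outflow joins the pump flow into the cap end, so the net volume the pump must supply per unit advance equals the rod cross-section area.
Rod cross-section A_rod = π/4 × (2.23 in)² = 3.906 in^2
v = Q_pump / A_rod

v ≈ 9.00 in/s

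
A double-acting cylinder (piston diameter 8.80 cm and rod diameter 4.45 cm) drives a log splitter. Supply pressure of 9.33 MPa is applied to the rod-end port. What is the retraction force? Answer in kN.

F ≈ 42.2 kN

Rod-side annular area A_ann = π/4 × (8.80² − 4.45²) = 45.27 cm^2
On retraction the pressure acts on the annular area (bore minus rod).
F = P × A_ann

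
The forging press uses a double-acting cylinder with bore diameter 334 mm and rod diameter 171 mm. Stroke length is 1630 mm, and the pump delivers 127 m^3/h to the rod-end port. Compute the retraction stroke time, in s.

t ≈ 2.99 s

Rod-side annular area A_ann = π/4 × (334² − 171²) = 64650 mm^2
Swept volume V = A × L; t = V / Q = A·L / Q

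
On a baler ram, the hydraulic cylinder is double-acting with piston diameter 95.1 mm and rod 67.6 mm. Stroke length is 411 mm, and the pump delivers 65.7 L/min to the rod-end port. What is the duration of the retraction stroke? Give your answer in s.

t ≈ 1.32 s

Rod-side annular area A_ann = π/4 × (95.1² − 67.6²) = 3514 mm^2
Swept volume V = A × L; t = V / Q = A·L / Q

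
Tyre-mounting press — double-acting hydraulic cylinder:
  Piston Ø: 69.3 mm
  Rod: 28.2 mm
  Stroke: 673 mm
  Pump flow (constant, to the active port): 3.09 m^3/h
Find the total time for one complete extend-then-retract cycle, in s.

Cap-side area A_cap = π/4 × (69.3 mm)² = 3772 mm^2
Rod-side annular area A_ann = π/4 × (69.3² − 28.2²) = 3147 mm^2
t_ext = A_cap·L/Q = 2.957 s
t_ret = A_ann·L/Q = 2.468 s
t_cycle = t_ext + t_ret

t ≈ 5.43 s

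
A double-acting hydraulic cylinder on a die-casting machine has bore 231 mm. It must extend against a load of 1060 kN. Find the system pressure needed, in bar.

P ≈ 253 bar

Cap-side area A_cap = π/4 × (231 mm)² = 41910 mm^2
P = F / A = 1060 kN / A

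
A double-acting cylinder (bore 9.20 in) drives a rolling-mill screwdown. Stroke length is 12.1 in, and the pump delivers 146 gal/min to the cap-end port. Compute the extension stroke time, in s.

t ≈ 1.43 s

Cap-side area A_cap = π/4 × (9.20 in)² = 66.48 in^2
Swept volume V = A × L; t = V / Q = A·L / Q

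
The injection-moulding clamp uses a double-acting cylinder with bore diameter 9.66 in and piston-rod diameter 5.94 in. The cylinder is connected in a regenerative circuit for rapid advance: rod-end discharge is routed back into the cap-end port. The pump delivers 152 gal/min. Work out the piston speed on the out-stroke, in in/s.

v ≈ 21.1 in/s

In regeneration the rod-end outflow joins the pump flow into the cap end, so the net volume the pump must supply per unit advance equals the rod cross-section area.
Rod cross-section A_rod = π/4 × (5.94 in)² = 27.71 in^2
v = Q_pump / A_rod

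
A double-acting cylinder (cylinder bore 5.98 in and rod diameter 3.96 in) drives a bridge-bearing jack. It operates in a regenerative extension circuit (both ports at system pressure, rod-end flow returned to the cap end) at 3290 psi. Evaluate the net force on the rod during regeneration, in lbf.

With equal pressure on both faces, forces on the annular region cancel; the net push is pressure × rod cross-section.
Rod cross-section A_rod = π/4 × (3.96 in)² = 12.32 in^2
F = P × A_rod

F ≈ 40500 lbf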